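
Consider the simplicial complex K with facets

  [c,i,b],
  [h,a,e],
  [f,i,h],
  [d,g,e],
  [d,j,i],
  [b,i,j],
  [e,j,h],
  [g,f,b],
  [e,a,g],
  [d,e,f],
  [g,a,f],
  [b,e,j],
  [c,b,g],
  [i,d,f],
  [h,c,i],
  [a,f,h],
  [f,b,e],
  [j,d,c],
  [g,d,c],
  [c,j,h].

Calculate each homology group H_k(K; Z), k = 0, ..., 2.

We work with the vertex ordering a < b < c < d < e < f < g < h < i < j. The simplices of K, each written with vertices in increasing order, are:

  0-simplices (10): a, b, c, d, e, f, g, h, i, j
  1-simplices (30): ae, af, ag, ah, bc, be, bf, bg, bi, bj, cd, cg, ch, ci, cj, de, df, dg, di, dj, ef, eg, eh, ej, fg, fh, fi, hi, hj, ij
  2-simplices (20): aeg, aeh, afg, afh, bcg, bci, bef, bej, bfg, bij, cdg, cdj, chi, chj, def, deg, dfi, dij, ehj, fhi

giving chain groups C_0 ≅ Z^10, C_1 ≅ Z^30, C_2 ≅ Z^20.

The boundary map ∂_1: C_1 → C_0 is given by ∂[p,q] = [q] − [p].
This gives a 10×30 integer matrix of rank 9; reducing to Smith normal form yields diagonal entries (1,1,1,1,1,1,1,1,1).

∂_2: C_2 → C_1 acts by ∂[p,q,r] = [q,r] − [p,r] + [p,q]. For instance
  ∂aeg = eg − ag + ae,
  ∂aeh = eh − ah + ae.
This gives a 30×20 integer matrix of rank 20; reducing to Smith normal form yields diagonal entries (1,1,1,1,1,1,1,1,1,1,1,1,1,1,1,1,1,1,1,2).

Reading off H_k = ker ∂_k / im ∂_{k+1}:

  H_0: rank C_0 − rank ∂_1 = 10 − 9 = 1, and the invariant factors of ∂_1 are all 1, so H_0 = Z.
  H_1: rank ker ∂_1 − rank ∂_2 = (30 − 9) − 20 = 1, and ∂_2 has invariant factor 2 > 1, so H_1 = Z ⊕ Z/2Z.
  H_2: rank ker ∂_2 − rank ∂_3 = (20 − 20) − 0 = 0, and there is no ∂_3, so H_2 = 0.

H_0 = Z,  H_1 = Z ⊕ Z/2Z,  H_2 = 0.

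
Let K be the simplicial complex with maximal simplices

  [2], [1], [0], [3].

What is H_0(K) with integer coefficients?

H_0 = Z^4.

Fix the vertex order 0 < 1 < 2 < 3 and write every simplex with vertices in increasing order. Then dim K = 0 and the simplices of K are:

  0-simplices (4): [0], [1], [2], [3]

Hence C_0 ≅ Z^4.

Now H_k = ker ∂_k / im ∂_{k+1}, so:

  H_0: rank C_0 − rank ∂_1 = 4 − 0 = 4, and there is no ∂_1, so H_0 = Z^4.

(K is a triangulation of a set of 4 points.)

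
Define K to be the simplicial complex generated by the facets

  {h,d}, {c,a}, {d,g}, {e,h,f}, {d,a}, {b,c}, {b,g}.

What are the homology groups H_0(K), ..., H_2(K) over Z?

Order the vertices as a < b < c < d < e < f < g < h. Listing each simplex with vertices in this order, K has dimension 2 with simplices:

  0-simplices (8): a, b, c, d, e, f, g, h
  1-simplices (9): ac, ad, bc, bg, dg, dh, ef, eh, fh
  2-simplices (1): efh

Hence C_0 ≅ Z^8, C_1 ≅ Z^9, C_2 ≅ Z^1.

The boundary map ∂_1: C_1 → C_0 sends each edge [p,q] (with p < q) to q − p.
The 8×9 boundary matrix has rank 7 and Smith normal form diag(1,1,1,1,1,1,1).

The boundary map ∂_2: C_2 → C_1 maps a triangle to the signed sum of its edges. For instance
  ∂efh = fh − eh + ef.
This gives a 9×1 integer matrix of rank 1; reducing to Smith normal form yields diagonal entries (1).

Reading off H_k = ker ∂_k / im ∂_{k+1}:

  H_0: rank C_0 − rank ∂_1 = 8 − 7 = 1, and the invariant factors of ∂_1 are all 1, so H_0 = Z.
  H_1: rank ker ∂_1 − rank ∂_2 = (9 − 7) − 1 = 1, and the invariant factors of ∂_2 are all 1, so H_1 = Z.
  H_2: rank ker ∂_2 − rank ∂_3 = (1 − 1) − 0 = 0, and there is no ∂_3, so H_2 = 0.

H_0 = Z,  H_1 = Z,  H_2 = 0.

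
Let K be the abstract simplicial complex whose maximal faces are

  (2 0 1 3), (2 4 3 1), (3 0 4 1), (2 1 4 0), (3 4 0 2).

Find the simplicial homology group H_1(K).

H_1 = 0.

We work with the vertex ordering 0 < 1 < 2 < 3 < 4. The simplices of K, each written with vertices in increasing order, are:

  0-simplices (5): [0], [1], [2], [3], [4]
  1-simplices (10): [0,1], [0,2], [0,3], [0,4], [1,2], [1,3], [1,4], [2,3], [2,4], [3,4]
  2-simplices (10): [0,1,2], [0,1,3], [0,1,4], [0,2,3], [0,2,4], [0,3,4], [1,2,3], [1,2,4], [1,3,4], [2,3,4]
  3-simplices (5): [0,1,2,3], [0,1,2,4], [0,1,3,4], [0,2,3,4], [1,2,3,4]

Hence C_0 ≅ Z^5, C_1 ≅ Z^10, C_2 ≅ Z^10, C_3 ≅ Z^5.

∂_1: C_1 → C_0 sends each edge [p,q] (with p < q) to q − p. For instance
  ∂[0,4] = [4] − [0].
This gives a 5×10 integer matrix of rank 4; reducing to Smith normal form yields diagonal entries (1,1,1,1).

∂_2: C_2 → C_1 maps a triangle to the signed sum of its edges. For instance
  ∂[2,3,4] = [3,4] − [2,4] + [2,3],
  ∂[0,1,2] = [1,2] − [0,2] + [0,1].
The 10×10 boundary matrix has rank 6 and Smith normal form diag(1,1,1,1,1,1).

The boundary map ∂_3: C_3 → C_2 sends each 3-simplex σ to the alternating sum Σ_i (−1)^i (σ with its i-th vertex removed). For instance
  ∂[0,1,2,3] = [1,2,3] − [0,2,3] + [0,1,3] − [0,1,2],
  ∂[0,1,3,4] = [1,3,4] − [0,3,4] + [0,1,4] − [0,1,3].
The 10×5 boundary matrix has rank 4 and Smith normal form diag(1,1,1,1).

Computing H_k = (kernel of ∂_k) / (image of ∂_{k+1}):

  H_1: rank ker ∂_1 − rank ∂_2 = (10 − 4) − 6 = 0, and the invariant factors of ∂_2 are all 1, so H_1 = 0.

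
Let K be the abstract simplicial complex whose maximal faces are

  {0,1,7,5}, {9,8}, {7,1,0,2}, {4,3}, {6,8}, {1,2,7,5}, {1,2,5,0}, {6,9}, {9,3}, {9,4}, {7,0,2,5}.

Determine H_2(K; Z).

H_2 ≅ 0.

We work with the vertex ordering 0 < 1 < 2 < 3 < 4 < 5 < 6 < 7 < 8 < 9. The simplices of K, each written with vertices in increasing order, are:

  0-simplices (10): [0], [1], [2], [3], [4], [5], [6], [7], [8], [9]
  1-simplices (16): [0,1], [0,2], [0,5], [0,7], [1,2], [1,5], [1,7], [2,5], [2,7], [3,4], [3,9], [4,9], [5,7], [6,8], [6,9], [8,9]
  2-simplices (10): [0,1,2], [0,1,5], [0,1,7], [0,2,5], [0,2,7], [0,5,7], [1,2,5], [1,2,7], [1,5,7], [2,5,7]
  3-simplices (5): [0,1,2,5], [0,1,2,7], [0,1,5,7], [0,2,5,7], [1,2,5,7]

giving chain groups C_0 ≅ Z^10, C_1 ≅ Z^16, C_2 ≅ Z^10, C_3 ≅ Z^5.

∂_1: C_1 → C_0 sends each edge [p,q] (with p < q) to q − p. For instance
  ∂[0,1] = [1] − [0].
The 10×16 boundary matrix has rank 8 and Smith normal form diag(1,1,1,1,1,1,1,1).

The boundary map ∂_2: C_2 → C_1 sends each 2-simplex [p,q,r] to [q,r] − [p,r] + [p,q]. For instance
  ∂[0,1,7] = [1,7] − [0,7] + [0,1],
  ∂[1,2,7] = [2,7] − [1,7] + [1,2].
The 16×10 boundary matrix has rank 6 and Smith normal form diag(1,1,1,1,1,1).

Boundary ∂_3: C_3 → C_2 sends each 3-simplex σ to the alternating sum Σ_i (−1)^i (σ with its i-th vertex removed). For instance
  ∂[0,1,2,7] = [1,2,7] − [0,2,7] + [0,1,7] − [0,1,2],
  ∂[0,1,2,5] = [1,2,5] − [0,2,5] + [0,1,5] − [0,1,2].
The 10×5 boundary matrix has rank 4 and Smith normal form diag(1,1,1,1).

From H_k ≅ ker(∂_k) / im(∂_{k+1}) we obtain:

  H_2: rank ker ∂_2 − rank ∂_3 = (10 − 6) − 4 = 0, and the invariant factors of ∂_3 are all 1, so H_2 ≅ 0.

(K is a triangulation of the disjoint union of a wedge of 2 circles and the 3-sphere S^3.)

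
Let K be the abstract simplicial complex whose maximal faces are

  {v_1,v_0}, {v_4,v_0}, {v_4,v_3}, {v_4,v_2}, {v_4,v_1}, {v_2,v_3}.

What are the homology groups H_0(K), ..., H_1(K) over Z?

K has 5 vertices, 6 edges.
rank ∂_0 = 0, rank ∂_1 = 4 ⇒ b_0 = 5 − 0 − 4 = 1; all invariant factors of ∂_1 are 1 so no torsion. So H_0 ≅ Z.
rank ∂_1 = 4, rank ∂_2 = 0 ⇒ b_1 = 6 − 4 − 0 = 2. So H_1 ≅ Z^2.

H_0 = Z,  H_1 = Z^2.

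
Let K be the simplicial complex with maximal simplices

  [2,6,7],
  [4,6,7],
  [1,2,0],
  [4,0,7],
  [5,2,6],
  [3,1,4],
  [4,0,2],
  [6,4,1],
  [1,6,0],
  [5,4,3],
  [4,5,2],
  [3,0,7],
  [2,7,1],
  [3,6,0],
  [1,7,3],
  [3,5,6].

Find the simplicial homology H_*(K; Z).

We work with the vertex ordering 0 < 1 < 2 < 3 < 4 < 5 < 6 < 7. The simplices of K, each written with vertices in increasing order, are:

  0-simplices (8): [0], [1], [2], [3], [4], [5], [6], [7]
  1-simplices (24): (24 of them)
  2-simplices (16): [0,1,2], [0,1,6], [0,2,4], [0,3,6], [0,3,7], [0,4,7], [1,2,7], [1,3,4], [1,3,7], [1,4,6], [2,4,5], [2,5,6], [2,6,7], [3,4,5], [3,5,6], [4,6,7]

Hence C_0 ≅ Z^8, C_1 ≅ Z^24, C_2 ≅ Z^16.

Boundary ∂_1: C_1 → C_0 maps an edge to its endpoints' difference, ∂[p,q] = q − p. For instance
  ∂[2,5] = [5] − [2].
The 8×24 boundary matrix has rank 7 and Smith normal form diag(1,1,1,1,1,1,1).

Boundary ∂_2: C_2 → C_1 sends each 2-simplex [p,q,r] to [q,r] − [p,r] + [p,q]. For instance
  ∂[0,1,6] = [1,6] − [0,6] + [0,1],
  ∂[0,4,7] = [4,7] − [0,7] + [0,4].
As a 24×16 matrix over Z this has rank 15, with invariant factors (1,1,1,1,1,1,1,1,1,1,1,1,1,1,1).

Now H_k = ker ∂_k / im ∂_{k+1}, so:

  H_0: rank C_0 − rank ∂_1 = 8 − 7 = 1, and the invariant factors of ∂_1 are all 1, so H_0 ≅ Z.
  H_1: rank ker ∂_1 − rank ∂_2 = (24 − 7) − 15 = 2, and the invariant factors of ∂_2 are all 1, so H_1 ≅ Z^2.
  H_2: rank ker ∂_2 − rank ∂_3 = (16 − 15) − 0 = 1, and there is no ∂_3, so H_2 ≅ Z.

H_0 = Z,  H_1 = Z^2,  H_2 = Z.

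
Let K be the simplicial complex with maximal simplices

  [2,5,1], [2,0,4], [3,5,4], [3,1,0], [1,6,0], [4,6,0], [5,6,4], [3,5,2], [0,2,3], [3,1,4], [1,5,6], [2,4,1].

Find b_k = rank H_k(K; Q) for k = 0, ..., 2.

Order the vertices as 0 < 1 < 2 < 3 < 4 < 5 < 6. Listing each simplex with vertices in this order, K has dimension 2 with simplices:

  0-simplices (7): [0], [1], [2], [3], [4], [5], [6]
  1-simplices (18): [0,1], [0,2], [0,3], [0,4], [0,6], [1,2], [1,3], [1,4], [1,5], [1,6], [2,3], [2,4], [2,5], [3,4], [3,5], [4,5], [4,6], [5,6]
  2-simplices (12): [0,1,3], [0,1,6], [0,2,3], [0,2,4], [0,4,6], [1,2,4], [1,2,5], [1,3,4], [1,5,6], [2,3,5], [3,4,5], [4,5,6]

Hence C_0 ≅ Z^7, C_1 ≅ Z^18, C_2 ≅ Z^12.

The boundary map ∂_1: C_1 → C_0 is given by ∂[p,q] = [q] − [p]. For instance
  ∂[1,2] = [2] − [1].
The resulting 7×18 matrix has rank 6, and its Smith normal form has invariant factors (1,1,1,1,1,1).

The boundary map ∂_2: C_2 → C_1 acts by ∂[p,q,r] = [q,r] − [p,r] + [p,q]. For instance
  ∂[0,2,4] = [2,4] − [0,4] + [0,2],
  ∂[0,4,6] = [4,6] − [0,6] + [0,4].
This gives a 18×12 integer matrix of rank 12; reducing to Smith normal form yields diagonal entries (1,1,1,1,1,1,1,1,1,1,1,2).

Computing H_k = (kernel of ∂_k) / (image of ∂_{k+1}):

  H_0: rank C_0 − rank ∂_1 = 7 − 6 = 1, and the invariant factors of ∂_1 are all 1, so H_0 = Z.
  H_1: rank ker ∂_1 − rank ∂_2 = (18 − 6) − 12 = 0, and ∂_2 has invariant factor 2 > 1, so H_1 = Z/2Z.
  H_2: rank ker ∂_2 − rank ∂_3 = (12 − 12) − 0 = 0, and there is no ∂_3, so H_2 = 0.

Hence the Betti numbers are b_0 = 1, b_1 = 0, b_2 = 0.

b_0 = 1, b_1 = 0, b_2 = 0.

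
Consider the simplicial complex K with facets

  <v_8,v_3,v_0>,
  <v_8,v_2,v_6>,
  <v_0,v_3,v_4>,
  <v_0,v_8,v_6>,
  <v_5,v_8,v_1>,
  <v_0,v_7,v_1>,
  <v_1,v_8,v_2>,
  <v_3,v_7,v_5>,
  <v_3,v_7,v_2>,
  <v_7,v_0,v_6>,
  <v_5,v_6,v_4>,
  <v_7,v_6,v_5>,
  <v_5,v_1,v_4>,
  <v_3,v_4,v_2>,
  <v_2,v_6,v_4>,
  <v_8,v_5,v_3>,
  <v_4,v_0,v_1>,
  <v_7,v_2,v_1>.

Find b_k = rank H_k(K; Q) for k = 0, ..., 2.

b_0 = 1, b_1 = 2, b_2 = 1.

K has 9 vertices, 27 edges, 18 triangles.
rank ∂_0 = 0, rank ∂_1 = 8 ⇒ b_0 = 9 − 0 − 8 = 1; all invariant factors of ∂_1 are 1 so no torsion. So H_0 = Z.
rank ∂_1 = 8, rank ∂_2 = 17 ⇒ b_1 = 27 − 8 − 17 = 2; all invariant factors of ∂_2 are 1 so no torsion. So H_1 = Z^2.
rank ∂_2 = 17, rank ∂_3 = 0 ⇒ b_2 = 18 − 17 − 0 = 1. So H_2 = Z.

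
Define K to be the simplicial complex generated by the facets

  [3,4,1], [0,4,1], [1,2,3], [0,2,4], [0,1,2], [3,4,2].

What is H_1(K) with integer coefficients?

H_1 = 0.

Fix the vertex order 0 < 1 < 2 < 3 < 4 and write every simplex with vertices in increasing order. Then dim K = 2 and the simplices of K are:

  0-simplices (5): [0], [1], [2], [3], [4]
  1-simplices (9): [0,1], [0,2], [0,4], [1,2], [1,3], [1,4], [2,3], [2,4], [3,4]
  2-simplices (6): [0,1,2], [0,1,4], [0,2,4], [1,2,3], [1,3,4], [2,3,4]

so the chain groups are C_0 ≅ Z^5, C_1 ≅ Z^9, C_2 ≅ Z^6.

Boundary ∂_1: C_1 → C_0 is given by ∂[p,q] = [q] − [p].
This gives a 5×9 integer matrix of rank 4; reducing to Smith normal form yields diagonal entries (1,1,1,1).

Boundary ∂_2: C_2 → C_1 acts by ∂[p,q,r] = [q,r] − [p,r] + [p,q]. For instance
  ∂[0,1,2] = [1,2] − [0,2] + [0,1],
  ∂[2,3,4] = [3,4] − [2,4] + [2,3].
As a 9×6 matrix over Z this has rank 5, with invariant factors (1,1,1,1,1).

From H_k ≅ ker(∂_k) / im(∂_{k+1}) we obtain:

  H_1: rank ker ∂_1 − rank ∂_2 = (9 − 4) − 5 = 0, and the invariant factors of ∂_2 are all 1, so H_1 ≅ 0.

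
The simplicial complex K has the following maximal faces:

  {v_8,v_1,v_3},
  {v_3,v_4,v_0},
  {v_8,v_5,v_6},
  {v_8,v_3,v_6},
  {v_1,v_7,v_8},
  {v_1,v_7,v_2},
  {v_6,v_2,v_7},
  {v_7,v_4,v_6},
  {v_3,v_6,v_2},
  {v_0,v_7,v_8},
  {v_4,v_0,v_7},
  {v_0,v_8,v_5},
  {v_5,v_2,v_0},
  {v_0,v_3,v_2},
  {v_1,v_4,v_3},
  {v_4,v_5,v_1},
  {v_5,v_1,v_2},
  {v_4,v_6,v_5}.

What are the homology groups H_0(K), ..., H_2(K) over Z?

K has 9 vertices, 27 edges, 18 triangles.
rank ∂_0 = 0, rank ∂_1 = 8 ⇒ b_0 = 9 − 0 − 8 = 1; all invariant factors of ∂_1 are 1 so no torsion. So H_0 ≅ Z.
rank ∂_1 = 8, rank ∂_2 = 17 ⇒ b_1 = 27 − 8 − 17 = 2; all invariant factors of ∂_2 are 1 so no torsion. So H_1 ≅ Z^2.
rank ∂_2 = 17, rank ∂_3 = 0 ⇒ b_2 = 18 − 17 − 0 = 1. So H_2 ≅ Z.

H_0 ≅ Z,  H_1 ≅ Z^2,  H_2 ≅ Z.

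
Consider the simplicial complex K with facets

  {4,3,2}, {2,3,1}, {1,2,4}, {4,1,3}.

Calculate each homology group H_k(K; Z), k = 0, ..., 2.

Order the vertices as 1 < 2 < 3 < 4. Listing each simplex with vertices in this order, K has dimension 2 with simplices:

  0-simplices (4): [1], [2], [3], [4]
  1-simplices (6): [1,2], [1,3], [1,4], [2,3], [2,4], [3,4]
  2-simplices (4): [1,2,3], [1,2,4], [1,3,4], [2,3,4]

giving chain groups C_0 ≅ Z^4, C_1 ≅ Z^6, C_2 ≅ Z^4.

∂_1: C_1 → C_0 sends each edge [p,q] (with p < q) to q − p. For instance
  ∂[1,2] = [2] − [1].
This gives a 4×6 integer matrix of rank 3; reducing to Smith normal form yields diagonal entries (1,1,1).

∂_2: C_2 → C_1 acts by ∂[p,q,r] = [q,r] − [p,r] + [p,q]. For instance
  ∂[1,2,4] = [2,4] − [1,4] + [1,2],
  ∂[1,2,3] = [2,3] − [1,3] + [1,2].
As a 6×4 matrix over Z this has rank 3, with invariant factors (1,1,1).

Now H_k = ker ∂_k / im ∂_{k+1}, so:

  H_0: rank C_0 − rank ∂_1 = 4 − 3 = 1, and the invariant factors of ∂_1 are all 1, so H_0 ≅ Z.
  H_1: rank ker ∂_1 − rank ∂_2 = (6 − 3) − 3 = 0, and the invariant factors of ∂_2 are all 1, so H_1 ≅ 0.
  H_2: rank ker ∂_2 − rank ∂_3 = (4 − 3) − 0 = 1, and there is no ∂_3, so H_2 ≅ Z.

H_0 = Z,  H_1 = 0,  H_2 = Z.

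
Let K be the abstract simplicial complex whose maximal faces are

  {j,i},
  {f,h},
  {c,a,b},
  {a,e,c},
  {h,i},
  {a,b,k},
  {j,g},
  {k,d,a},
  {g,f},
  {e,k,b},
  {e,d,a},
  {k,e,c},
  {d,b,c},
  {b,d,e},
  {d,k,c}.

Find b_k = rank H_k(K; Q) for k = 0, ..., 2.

K has 11 vertices, 20 edges, 10 triangles.
rank ∂_0 = 0, rank ∂_1 = 9 ⇒ b_0 = 11 − 0 − 9 = 2; all invariant factors of ∂_1 are 1 so no torsion. So H_0 ≅ Z^2.
rank ∂_1 = 9, rank ∂_2 = 10 ⇒ b_1 = 20 − 9 − 10 = 1; ∂_2 has invariant factor(s) [2] giving torsion. So H_1 ≅ Z ⊕ Z_2.
rank ∂_2 = 10, rank ∂_3 = 0 ⇒ b_2 = 10 − 10 − 0 = 0. So H_2 ≅ 0.

b_0 = 2, b_1 = 1, b_2 = 0.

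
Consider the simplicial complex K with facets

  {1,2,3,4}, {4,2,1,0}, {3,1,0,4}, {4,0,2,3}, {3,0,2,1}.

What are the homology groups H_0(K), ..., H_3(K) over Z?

K has 5 vertices, 10 edges, 10 triangles, 5 3-simplices.
rank ∂_0 = 0, rank ∂_1 = 4 ⇒ b_0 = 5 − 0 − 4 = 1; all invariant factors of ∂_1 are 1 so no torsion. So H_0 ≅ Z.
rank ∂_1 = 4, rank ∂_2 = 6 ⇒ b_1 = 10 − 4 − 6 = 0; all invariant factors of ∂_2 are 1 so no torsion. So H_1 ≅ 0.
rank ∂_2 = 6, rank ∂_3 = 4 ⇒ b_2 = 10 − 6 − 4 = 0; all invariant factors of ∂_3 are 1 so no torsion. So H_2 ≅ 0.
rank ∂_3 = 4, rank ∂_4 = 0 ⇒ b_3 = 5 − 4 − 0 = 1. So H_3 ≅ Z.

H_0 = Z,  H_1 = 0,  H_2 = 0,  H_3 = Z.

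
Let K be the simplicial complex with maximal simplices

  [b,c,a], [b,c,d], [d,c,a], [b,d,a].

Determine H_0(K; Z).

H_0 ≅ Z.

Fix the vertex order a < b < c < d and write every simplex with vertices in increasing order. Then dim K = 2 and the simplices of K are:

  0-simplices (4): a, b, c, d
  1-simplices (6): ab, ac, ad, bc, bd, cd
  2-simplices (4): abc, abd, acd, bcd

giving chain groups C_0 ≅ Z^4, C_1 ≅ Z^6, C_2 ≅ Z^4.

∂_1: C_1 → C_0 is given by ∂[p,q] = [q] − [p]. For instance
  ∂ac = c − a.
As a 4×6 matrix over Z this has rank 3, with invariant factors (1,1,1).

Boundary ∂_2: C_2 → C_1 sends each 2-simplex [p,q,r] to [q,r] − [p,r] + [p,q]. For instance
  ∂bcd = cd − bd + bc,
  ∂abc = bc − ac + ab.
The resulting 6×4 matrix has rank 3, and its Smith normal form has invariant factors (1,1,1).

From H_k ≅ ker(∂_k) / im(∂_{k+1}) we obtain:

  H_0: rank C_0 − rank ∂_1 = 4 − 3 = 1, and the invariant factors of ∂_1 are all 1, so H_0 = Z.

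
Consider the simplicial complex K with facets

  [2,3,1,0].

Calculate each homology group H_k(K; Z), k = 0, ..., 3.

Fix the vertex order 0 < 1 < 2 < 3 and write every simplex with vertices in increasing order. Then dim K = 3 and the simplices of K are:

  0-simplices (4): [0], [1], [2], [3]
  1-simplices (6): [0,1], [0,2], [0,3], [1,2], [1,3], [2,3]
  2-simplices (4): [0,1,2], [0,1,3], [0,2,3], [1,2,3]
  3-simplices (1): [0,1,2,3]

Hence C_0 ≅ Z^4, C_1 ≅ Z^6, C_2 ≅ Z^4, C_3 ≅ Z^1.

∂_1: C_1 → C_0 maps an edge to its endpoints' difference, ∂[p,q] = q − p. For instance
  ∂[0,1] = [1] − [0].
The resulting 4×6 matrix has rank 3, and its Smith normal form has invariant factors (1,1,1).

The boundary map ∂_2: C_2 → C_1 maps a triangle to the signed sum of its edges. For instance
  ∂[0,1,2] = [1,2] − [0,2] + [0,1],
  ∂[1,2,3] = [2,3] − [1,3] + [1,2].
The resulting 6×4 matrix has rank 3, and its Smith normal form has invariant factors (1,1,1).

The boundary map ∂_3: C_3 → C_2 sends each 3-simplex σ to the alternating sum Σ_i (−1)^i (σ with its i-th vertex removed). For instance
  ∂[0,1,2,3] = [1,2,3] − [0,2,3] + [0,1,3] − [0,1,2].
The 4×1 boundary matrix has rank 1 and Smith normal form diag(1).

Computing H_k = (kernel of ∂_k) / (image of ∂_{k+1}):

  H_0: rank C_0 − rank ∂_1 = 4 − 3 = 1, and the invariant factors of ∂_1 are all 1, so H_0 = Z.
  H_1: rank ker ∂_1 − rank ∂_2 = (6 − 3) − 3 = 0, and the invariant factors of ∂_2 are all 1, so H_1 = 0.
  H_2: rank ker ∂_2 − rank ∂_3 = (4 − 3) − 1 = 0, and the invariant factors of ∂_3 are all 1, so H_2 = 0.
  H_3: rank ker ∂_3 − rank ∂_4 = (1 − 1) − 0 = 0, and there is no ∂_4, so H_3 = 0.

(K is a triangulation of the 3-simplex.)

H_0 = Z,  H_1 = 0,  H_2 = 0,  H_3 = 0.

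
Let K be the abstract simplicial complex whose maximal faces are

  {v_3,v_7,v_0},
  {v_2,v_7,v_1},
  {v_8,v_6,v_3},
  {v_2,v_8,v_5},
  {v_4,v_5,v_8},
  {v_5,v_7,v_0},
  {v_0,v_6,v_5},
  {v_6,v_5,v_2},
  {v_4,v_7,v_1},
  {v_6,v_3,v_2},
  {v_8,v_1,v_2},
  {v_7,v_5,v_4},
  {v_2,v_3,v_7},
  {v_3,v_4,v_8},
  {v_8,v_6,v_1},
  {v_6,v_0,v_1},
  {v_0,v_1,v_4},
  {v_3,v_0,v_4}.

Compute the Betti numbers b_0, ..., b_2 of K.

K has 9 vertices, 27 edges, 18 triangles.
rank ∂_0 = 0, rank ∂_1 = 8 ⇒ b_0 = 9 − 0 − 8 = 1; all invariant factors of ∂_1 are 1 so no torsion. So H_0 ≅ Z.
rank ∂_1 = 8, rank ∂_2 = 18 ⇒ b_1 = 27 − 8 − 18 = 1; ∂_2 has invariant factor(s) [2] giving torsion. So H_1 ≅ Z ⊕ Z/2.
rank ∂_2 = 18, rank ∂_3 = 0 ⇒ b_2 = 18 − 18 − 0 = 0. So H_2 ≅ 0.

b_0 = 1, b_1 = 1, b_2 = 0.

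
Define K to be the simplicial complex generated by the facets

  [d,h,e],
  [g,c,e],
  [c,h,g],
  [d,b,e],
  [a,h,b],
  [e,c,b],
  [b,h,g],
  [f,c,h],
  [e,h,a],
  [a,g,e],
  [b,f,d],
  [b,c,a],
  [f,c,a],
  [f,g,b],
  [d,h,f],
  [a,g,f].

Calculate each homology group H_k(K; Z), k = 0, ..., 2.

Fix the vertex order a < b < c < d < e < f < g < h and write every simplex with vertices in increasing order. Then dim K = 2 and the simplices of K are:

  0-simplices (8): a, b, c, d, e, f, g, h
  1-simplices (24): ab, ac, ae, af, ag, ah, bc, bd, be, bf, bg, bh, ce, cf, cg, ch, de, df, dh, eg, eh, fg, fh, gh
  2-simplices (16): abc, abh, acf, aeg, aeh, afg, bce, bde, bdf, bfg, bgh, ceg, cfh, cgh, deh, dfh

giving chain groups C_0 ≅ Z^8, C_1 ≅ Z^24, C_2 ≅ Z^16.

Boundary ∂_1: C_1 → C_0 is given by ∂[p,q] = [q] − [p].
The resulting 8×24 matrix has rank 7, and its Smith normal form has invariant factors (1,1,1,1,1,1,1).

Boundary ∂_2: C_2 → C_1 maps a triangle to the signed sum of its edges. For instance
  ∂afg = fg − ag + af,
  ∂cgh = gh − ch + cg.
The 24×16 boundary matrix has rank 15 and Smith normal form diag(1,1,1,1,1,1,1,1,1,1,1,1,1,1,1).

Computing H_k = (kernel of ∂_k) / (image of ∂_{k+1}):

  H_0: rank C_0 − rank ∂_1 = 8 − 7 = 1, and the invariant factors of ∂_1 are all 1, so H_0 ≅ Z.
  H_1: rank ker ∂_1 − rank ∂_2 = (24 − 7) − 15 = 2, and the invariant factors of ∂_2 are all 1, so H_1 ≅ Z^2.
  H_2: rank ker ∂_2 − rank ∂_3 = (16 − 15) − 0 = 1, and there is no ∂_3, so H_2 ≅ Z.

As a check, the Euler characteristic is 8 − 24 + 16 = 0, which agrees with 1 − 2 + 1 = 0.

H_0 = Z,  H_1 = Z^2,  H_2 = Z.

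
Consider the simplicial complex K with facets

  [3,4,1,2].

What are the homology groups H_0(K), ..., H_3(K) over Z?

K has 4 vertices, 6 edges, 4 triangles, 1 3-simplex.
rank ∂_0 = 0, rank ∂_1 = 3 ⇒ b_0 = 4 − 0 − 3 = 1; all invariant factors of ∂_1 are 1 so no torsion. So H_0 = Z.
rank ∂_1 = 3, rank ∂_2 = 3 ⇒ b_1 = 6 − 3 − 3 = 0; all invariant factors of ∂_2 are 1 so no torsion. So H_1 = 0.
rank ∂_2 = 3, rank ∂_3 = 1 ⇒ b_2 = 4 − 3 − 1 = 0; all invariant factors of ∂_3 are 1 so no torsion. So H_2 = 0.
rank ∂_3 = 1, rank ∂_4 = 0 ⇒ b_3 = 1 − 1 − 0 = 0. So H_3 = 0.

H_0 ≅ Z,  H_1 = 0,  H_2 = 0,  H_3 = 0.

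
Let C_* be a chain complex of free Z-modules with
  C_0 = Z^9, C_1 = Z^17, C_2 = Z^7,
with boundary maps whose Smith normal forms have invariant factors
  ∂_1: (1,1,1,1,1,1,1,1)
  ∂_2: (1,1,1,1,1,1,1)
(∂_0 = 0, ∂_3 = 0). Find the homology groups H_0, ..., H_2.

H_0: b_0 = 9 − 0 − 8 = 1; torsion from ∂_1 factors > 1: none. So H_0 ≅ Z.
H_1: b_1 = 17 − 8 − 7 = 2; torsion from ∂_2 factors > 1: none. So H_1 ≅ Z^2.
H_2: b_2 = 7 − 7 − 0 = 0; torsion from ∂_3 factors > 1: none. So H_2 ≅ 0.

H_0 ≅ Z,  H_1 ≅ Z^2,  H_2 = 0.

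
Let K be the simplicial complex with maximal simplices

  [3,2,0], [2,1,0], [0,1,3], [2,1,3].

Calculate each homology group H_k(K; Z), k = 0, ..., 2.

H_0 = Z,  H_1 = 0,  H_2 = Z.

Take the total order 0 < 1 < 2 < 3 on the vertex set. Then K (dimension 2) consists of the simplices:

  0-simplices (4): [0], [1], [2], [3]
  1-simplices (6): [0,1], [0,2], [0,3], [1,2], [1,3], [2,3]
  2-simplices (4): [0,1,2], [0,1,3], [0,2,3], [1,2,3]

Hence C_0 ≅ Z^4, C_1 ≅ Z^6, C_2 ≅ Z^4.

∂_1: C_1 → C_0 is given by ∂[p,q] = [q] − [p].
As a 4×6 matrix over Z this has rank 3, with invariant factors (1,1,1).

Boundary ∂_2: C_2 → C_1 sends each 2-simplex [p,q,r] to [q,r] − [p,r] + [p,q]. For instance
  ∂[1,2,3] = [2,3] − [1,3] + [1,2],
  ∂[0,1,3] = [1,3] − [0,3] + [0,1].
This gives a 6×4 integer matrix of rank 3; reducing to Smith normal form yields diagonal entries (1,1,1).

Computing H_k = (kernel of ∂_k) / (image of ∂_{k+1}):

  H_0: rank C_0 − rank ∂_1 = 4 − 3 = 1, and the invariant factors of ∂_1 are all 1, so H_0 = Z.
  H_1: rank ker ∂_1 − rank ∂_2 = (6 − 3) − 3 = 0, and the invariant factors of ∂_2 are all 1, so H_1 = 0.
  H_2: rank ker ∂_2 − rank ∂_3 = (4 − 3) − 0 = 1, and there is no ∂_3, so H_2 = Z.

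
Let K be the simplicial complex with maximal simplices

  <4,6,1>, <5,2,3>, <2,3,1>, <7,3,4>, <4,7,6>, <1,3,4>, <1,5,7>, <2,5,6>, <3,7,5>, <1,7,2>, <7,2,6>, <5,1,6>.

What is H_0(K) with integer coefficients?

Fix the vertex order 1 < 2 < 3 < 4 < 5 < 6 < 7 and write every simplex with vertices in increasing order. Then dim K = 2 and the simplices of K are:

  0-simplices (7): [1], [2], [3], [4], [5], [6], [7]
  1-simplices (18): [1,2], [1,3], [1,4], [1,5], [1,6], [1,7], [2,3], [2,5], [2,6], [2,7], [3,4], [3,5], [3,7], [4,6], [4,7], [5,6], [5,7], [6,7]
  2-simplices (12): [1,2,3], [1,2,7], [1,3,4], [1,4,6], [1,5,6], [1,5,7], [2,3,5], [2,5,6], [2,6,7], [3,4,7], [3,5,7], [4,6,7]

giving chain groups C_0 ≅ Z^7, C_1 ≅ Z^18, C_2 ≅ Z^12.

The boundary map ∂_1: C_1 → C_0 is given by ∂[p,q] = [q] − [p].
The 7×18 boundary matrix has rank 6 and Smith normal form diag(1,1,1,1,1,1).

Boundary ∂_2: C_2 → C_1 sends each 2-simplex [p,q,r] to [q,r] − [p,r] + [p,q]. For instance
  ∂[1,2,3] = [2,3] − [1,3] + [1,2],
  ∂[3,5,7] = [5,7] − [3,7] + [3,5].
As a 18×12 matrix over Z this has rank 12, with invariant factors (1,1,1,1,1,1,1,1,1,1,1,2).

Now H_k = ker ∂_k / im ∂_{k+1}, so:

  H_0: rank C_0 − rank ∂_1 = 7 − 6 = 1, and the invariant factors of ∂_1 are all 1, so H_0 ≅ Z.

(K is a triangulation of the real projective plane RP^2.)

H_0 ≅ Z.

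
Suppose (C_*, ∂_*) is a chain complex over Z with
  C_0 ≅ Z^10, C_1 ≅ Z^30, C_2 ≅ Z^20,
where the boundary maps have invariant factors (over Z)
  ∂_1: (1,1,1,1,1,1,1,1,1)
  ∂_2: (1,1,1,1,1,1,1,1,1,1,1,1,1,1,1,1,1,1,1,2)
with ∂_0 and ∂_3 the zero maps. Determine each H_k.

H_0 = Z,  H_1 = Z ⊕ Z/2,  H_2 = 0.

H_0: b_0 = 10 − 0 − 9 = 1; torsion from ∂_1 factors > 1: none. So H_0 = Z.
H_1: b_1 = 30 − 9 − 20 = 1; torsion from ∂_2 factors > 1: [2]. So H_1 = Z ⊕ Z/2.
H_2: b_2 = 20 − 20 − 0 = 0; torsion from ∂_3 factors > 1: none. So H_2 = 0.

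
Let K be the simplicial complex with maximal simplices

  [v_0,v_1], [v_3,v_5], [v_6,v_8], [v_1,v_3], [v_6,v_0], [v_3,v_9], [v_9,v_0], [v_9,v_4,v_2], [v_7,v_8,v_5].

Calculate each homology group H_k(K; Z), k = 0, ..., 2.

H_0 ≅ Z,  H_1 ≅ Z^2,  H_2 = 0.

K has 10 vertices, 13 edges, 2 triangles.
rank ∂_0 = 0, rank ∂_1 = 9 ⇒ b_0 = 10 − 0 − 9 = 1; all invariant factors of ∂_1 are 1 so no torsion. So H_0 = Z.
rank ∂_1 = 9, rank ∂_2 = 2 ⇒ b_1 = 13 − 9 − 2 = 2; all invariant factors of ∂_2 are 1 so no torsion. So H_1 = Z^2.
rank ∂_2 = 2, rank ∂_3 = 0 ⇒ b_2 = 2 − 2 − 0 = 0. So H_2 = 0.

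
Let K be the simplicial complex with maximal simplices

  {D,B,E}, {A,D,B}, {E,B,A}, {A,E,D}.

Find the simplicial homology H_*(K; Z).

We work with the vertex ordering A < B < D < E. The simplices of K, each written with vertices in increasing order, are:

  0-simplices (4): A, B, D, E
  1-simplices (6): AB, AD, AE, BD, BE, DE
  2-simplices (4): ABD, ABE, ADE, BDE

so the chain groups are C_0 ≅ Z^4, C_1 ≅ Z^6, C_2 ≅ Z^4.

The boundary map ∂_1: C_1 → C_0 sends each edge [p,q] (with p < q) to q − p. For instance
  ∂BD = D − B.
The resulting 4×6 matrix has rank 3, and its Smith normal form has invariant factors (1,1,1).

Boundary ∂_2: C_2 → C_1 sends each 2-simplex [p,q,r] to [q,r] − [p,r] + [p,q]. For instance
  ∂ADE = DE − AE + AD,
  ∂ABE = BE − AE + AB.
The 6×4 boundary matrix has rank 3 and Smith normal form diag(1,1,1).

Reading off H_k = ker ∂_k / im ∂_{k+1}:

  H_0: rank C_0 − rank ∂_1 = 4 − 3 = 1, and the invariant factors of ∂_1 are all 1, so H_0 = Z.
  H_1: rank ker ∂_1 − rank ∂_2 = (6 − 3) − 3 = 0, and the invariant factors of ∂_2 are all 1, so H_1 = 0.
  H_2: rank ker ∂_2 − rank ∂_3 = (4 − 3) − 0 = 1, and there is no ∂_3, so H_2 = Z.

As a check, the Euler characteristic is 4 − 6 + 4 = 2, which agrees with 1 − 0 + 1 = 2.

H_0 ≅ Z,  H_1 = 0,  H_2 ≅ Z.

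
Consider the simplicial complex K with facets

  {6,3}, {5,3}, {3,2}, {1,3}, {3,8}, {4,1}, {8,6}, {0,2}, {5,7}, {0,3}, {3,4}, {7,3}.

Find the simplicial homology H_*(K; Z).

H_0 ≅ Z,  H_1 ≅ Z^4.

Take the total order 0 < 1 < 2 < 3 < 4 < 5 < 6 < 7 < 8 on the vertex set. Then K (dimension 1) consists of the simplices:

  0-simplices (9): [0], [1], [2], [3], [4], [5], [6], [7], [8]
  1-simplices (12): [0,2], [0,3], [1,3], [1,4], [2,3], [3,4], [3,5], [3,6], [3,7], [3,8], [5,7], [6,8]

so the chain groups are C_0 ≅ Z^9, C_1 ≅ Z^12.

∂_1: C_1 → C_0 sends each edge [p,q] (with p < q) to q − p.
As a 9×12 matrix over Z this has rank 8, with invariant factors (1,1,1,1,1,1,1,1).

Now H_k = ker ∂_k / im ∂_{k+1}, so:

  H_0: rank C_0 − rank ∂_1 = 9 − 8 = 1, and the invariant factors of ∂_1 are all 1, so H_0 = Z.
  H_1: rank ker ∂_1 − rank ∂_2 = (12 − 8) − 0 = 4, and there is no ∂_2, so H_1 = Z^4.

(K is a triangulation of a wedge of 4 circles.)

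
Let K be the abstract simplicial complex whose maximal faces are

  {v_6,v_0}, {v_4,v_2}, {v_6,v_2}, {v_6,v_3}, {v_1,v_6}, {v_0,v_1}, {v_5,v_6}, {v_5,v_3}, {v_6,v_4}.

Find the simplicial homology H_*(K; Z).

H_0 ≅ Z,  H_1 ≅ Z^3.

K has 7 vertices, 9 edges.
rank ∂_0 = 0, rank ∂_1 = 6 ⇒ b_0 = 7 − 0 − 6 = 1; all invariant factors of ∂_1 are 1 so no torsion. So H_0 ≅ Z.
rank ∂_1 = 6, rank ∂_2 = 0 ⇒ b_1 = 9 − 6 − 0 = 3. So H_1 ≅ Z^3.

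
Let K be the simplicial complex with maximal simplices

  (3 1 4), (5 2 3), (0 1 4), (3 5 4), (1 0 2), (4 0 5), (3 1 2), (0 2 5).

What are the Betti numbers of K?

Order the vertices as 0 < 1 < 2 < 3 < 4 < 5. Listing each simplex with vertices in this order, K has dimension 2 with simplices:

  0-simplices (6): [0], [1], [2], [3], [4], [5]
  1-simplices (12): [0,1], [0,2], [0,4], [0,5], [1,2], [1,3], [1,4], [2,3], [2,5], [3,4], [3,5], [4,5]
  2-simplices (8): [0,1,2], [0,1,4], [0,2,5], [0,4,5], [1,2,3], [1,3,4], [2,3,5], [3,4,5]

so the chain groups are C_0 ≅ Z^6, C_1 ≅ Z^12, C_2 ≅ Z^8.

The boundary map ∂_1: C_1 → C_0 is given by ∂[p,q] = [q] − [p]. For instance
  ∂[0,4] = [4] − [0].
The resulting 6×12 matrix has rank 5, and its Smith normal form has invariant factors (1,1,1,1,1).

The boundary map ∂_2: C_2 → C_1 maps a triangle to the signed sum of its edges. For instance
  ∂[0,1,2] = [1,2] − [0,2] + [0,1],
  ∂[2,3,5] = [3,5] − [2,5] + [2,3].
The 12×8 boundary matrix has rank 7 and Smith normal form diag(1,1,1,1,1,1,1).

Reading off H_k = ker ∂_k / im ∂_{k+1}:

  H_0: rank C_0 − rank ∂_1 = 6 − 5 = 1, and the invariant factors of ∂_1 are all 1, so H_0 = Z.
  H_1: rank ker ∂_1 − rank ∂_2 = (12 − 5) − 7 = 0, and the invariant factors of ∂_2 are all 1, so H_1 = 0.
  H_2: rank ker ∂_2 − rank ∂_3 = (8 − 7) − 0 = 1, and there is no ∂_3, so H_2 = Z.

Hence the Betti numbers are b_0 = 1, b_1 = 0, b_2 = 1.

b_0 = 1, b_1 = 0, b_2 = 1.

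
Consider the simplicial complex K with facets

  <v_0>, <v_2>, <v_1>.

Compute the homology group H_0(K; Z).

H_0 = Z^3.

Order the vertices as v_0 < v_1 < v_2. Listing each simplex with vertices in this order, K has dimension 0 with simplices:

  0-simplices (3): [v_0], [v_1], [v_2]

Hence C_0 ≅ Z^3.

Now H_k = ker ∂_k / im ∂_{k+1}, so:

  H_0: rank C_0 − rank ∂_1 = 3 − 0 = 3, and there is no ∂_1, so H_0 ≅ Z^3.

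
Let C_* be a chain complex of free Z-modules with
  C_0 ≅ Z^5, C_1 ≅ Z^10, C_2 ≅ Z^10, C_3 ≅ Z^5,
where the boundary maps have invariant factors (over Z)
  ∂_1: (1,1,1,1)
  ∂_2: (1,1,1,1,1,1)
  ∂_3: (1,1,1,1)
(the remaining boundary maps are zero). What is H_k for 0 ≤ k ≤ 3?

H_0 ≅ Z,  H_1 = 0,  H_2 = 0,  H_3 ≅ Z.

H_0: b_0 = 5 − 0 − 4 = 1; torsion from ∂_1 factors > 1: none. So H_0 ≅ Z.
H_1: b_1 = 10 − 4 − 6 = 0; torsion from ∂_2 factors > 1: none. So H_1 ≅ 0.
H_2: b_2 = 10 − 6 − 4 = 0; torsion from ∂_3 factors > 1: none. So H_2 ≅ 0.
H_3: b_3 = 5 − 4 − 0 = 1; torsion from ∂_4 factors > 1: none. So H_3 ≅ Z.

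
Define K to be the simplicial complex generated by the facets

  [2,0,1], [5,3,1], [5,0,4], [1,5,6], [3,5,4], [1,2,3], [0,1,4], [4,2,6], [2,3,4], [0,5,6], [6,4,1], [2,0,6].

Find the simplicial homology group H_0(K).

H_0 = Z.

Take the total order 0 < 1 < 2 < 3 < 4 < 5 < 6 on the vertex set. Then K (dimension 2) consists of the simplices:

  0-simplices (7): [0], [1], [2], [3], [4], [5], [6]
  1-simplices (18): [0,1], [0,2], [0,4], [0,5], [0,6], [1,2], [1,3], [1,4], [1,5], [1,6], [2,3], [2,4], [2,6], [3,4], [3,5], [4,5], [4,6], [5,6]
  2-simplices (12): [0,1,2], [0,1,4], [0,2,6], [0,4,5], [0,5,6], [1,2,3], [1,3,5], [1,4,6], [1,5,6], [2,3,4], [2,4,6], [3,4,5]

so the chain groups are C_0 ≅ Z^7, C_1 ≅ Z^18, C_2 ≅ Z^12.

∂_1: C_1 → C_0 maps an edge to its endpoints' difference, ∂[p,q] = q − p.
The 7×18 boundary matrix has rank 6 and Smith normal form diag(1,1,1,1,1,1).

The boundary map ∂_2: C_2 → C_1 acts by ∂[p,q,r] = [q,r] − [p,r] + [p,q]. For instance
  ∂[0,2,6] = [2,6] − [0,6] + [0,2],
  ∂[2,4,6] = [4,6] − [2,6] + [2,4].
This gives a 18×12 integer matrix of rank 12; reducing to Smith normal form yields diagonal entries (1,1,1,1,1,1,1,1,1,1,1,2).

Computing H_k = (kernel of ∂_k) / (image of ∂_{k+1}):

  H_0: rank C_0 − rank ∂_1 = 7 − 6 = 1, and the invariant factors of ∂_1 are all 1, so H_0 = Z.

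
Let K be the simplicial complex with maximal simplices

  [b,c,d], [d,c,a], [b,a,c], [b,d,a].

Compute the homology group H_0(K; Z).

K has 4 vertices, 6 edges, 4 triangles.
rank ∂_0 = 0, rank ∂_1 = 3 ⇒ b_0 = 4 − 0 − 3 = 1; all invariant factors of ∂_1 are 1 so no torsion. So H_0 ≅ Z.

H_0 ≅ Z.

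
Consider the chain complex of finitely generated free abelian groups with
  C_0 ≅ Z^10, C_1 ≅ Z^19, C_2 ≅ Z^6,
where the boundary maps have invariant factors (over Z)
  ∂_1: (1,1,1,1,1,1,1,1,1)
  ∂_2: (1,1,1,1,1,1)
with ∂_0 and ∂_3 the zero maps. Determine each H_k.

H_0 ≅ Z,  H_1 ≅ Z^4,  H_2 = 0.

H_0: b_0 = 10 − 0 − 9 = 1; torsion from ∂_1 factors > 1: none. So H_0 ≅ Z.
H_1: b_1 = 19 − 9 − 6 = 4; torsion from ∂_2 factors > 1: none. So H_1 ≅ Z^4.
H_2: b_2 = 6 − 6 − 0 = 0; torsion from ∂_3 factors > 1: none. So H_2 ≅ 0.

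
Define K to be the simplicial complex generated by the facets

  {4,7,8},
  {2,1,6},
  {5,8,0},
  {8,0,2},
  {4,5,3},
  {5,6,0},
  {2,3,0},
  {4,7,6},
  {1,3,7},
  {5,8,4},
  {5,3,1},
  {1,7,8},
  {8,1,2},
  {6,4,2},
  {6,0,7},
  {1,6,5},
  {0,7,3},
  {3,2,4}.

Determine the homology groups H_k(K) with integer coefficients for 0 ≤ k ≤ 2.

H_0 ≅ Z,  H_1 ≅ Z^2,  H_2 ≅ Z.

Take the total order 0 < 1 < 2 < 3 < 4 < 5 < 6 < 7 < 8 on the vertex set. Then K (dimension 2) consists of the simplices:

  0-simplices (9): [0], [1], [2], [3], [4], [5], [6], [7], [8]
  1-simplices (27): (27 of them)
  2-simplices (18): [0,2,3], [0,2,8], [0,3,7], [0,5,6], [0,5,8], [0,6,7], [1,2,6], [1,2,8], [1,3,5], [1,3,7], [1,5,6], [1,7,8], [2,3,4], [2,4,6], [3,4,5], [4,5,8], [4,6,7], [4,7,8]

Hence C_0 ≅ Z^9, C_1 ≅ Z^27, C_2 ≅ Z^18.

∂_1: C_1 → C_0 sends each edge [p,q] (with p < q) to q − p. For instance
  ∂[1,5] = [5] − [1].
This gives a 9×27 integer matrix of rank 8; reducing to Smith normal form yields diagonal entries (1,1,1,1,1,1,1,1).

∂_2: C_2 → C_1 sends each 2-simplex [p,q,r] to [q,r] − [p,r] + [p,q]. For instance
  ∂[0,5,6] = [5,6] − [0,6] + [0,5],
  ∂[1,7,8] = [7,8] − [1,8] + [1,7].
As a 27×18 matrix over Z this has rank 17, with invariant factors (1,1,1,1,1,1,1,1,1,1,1,1,1,1,1,1,1).

From H_k ≅ ker(∂_k) / im(∂_{k+1}) we obtain:

  H_0: rank C_0 − rank ∂_1 = 9 − 8 = 1, and the invariant factors of ∂_1 are all 1, so H_0 ≅ Z.
  H_1: rank ker ∂_1 − rank ∂_2 = (27 − 8) − 17 = 2, and the invariant factors of ∂_2 are all 1, so H_1 ≅ Z^2.
  H_2: rank ker ∂_2 − rank ∂_3 = (18 − 17) − 0 = 1, and there is no ∂_3, so H_2 ≅ Z.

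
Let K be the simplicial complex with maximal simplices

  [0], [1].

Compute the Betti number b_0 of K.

K has 2 vertices.
rank ∂_0 = 0, rank ∂_1 = 0 ⇒ b_0 = 2 − 0 − 0 = 2. So H_0 ≅ Z^2.

b_0 = 2.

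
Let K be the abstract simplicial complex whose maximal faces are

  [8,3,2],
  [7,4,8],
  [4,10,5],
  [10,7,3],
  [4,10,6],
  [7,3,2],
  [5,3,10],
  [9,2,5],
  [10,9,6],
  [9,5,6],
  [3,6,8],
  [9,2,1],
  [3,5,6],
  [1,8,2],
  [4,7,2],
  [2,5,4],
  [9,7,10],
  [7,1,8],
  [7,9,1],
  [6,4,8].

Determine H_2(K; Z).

Order the vertices as 1 < 2 < 3 < 4 < 5 < 6 < 7 < 8 < 9 < 10. Listing each simplex with vertices in this order, K has dimension 2 with simplices:

  0-simplices (10): [1], [2], [3], [4], [5], [6], [7], [8], [9], [10]
  1-simplices (30): (30 of them)
  2-simplices (20): (20 of them)

so the chain groups are C_0 ≅ Z^10, C_1 ≅ Z^30, C_2 ≅ Z^20.

∂_1: C_1 → C_0 maps an edge to its endpoints' difference, ∂[p,q] = q − p. For instance
  ∂[4,5] = [5] − [4].
The resulting 10×30 matrix has rank 9, and its Smith normal form has invariant factors (1,1,1,1,1,1,1,1,1).

The boundary map ∂_2: C_2 → C_1 acts by ∂[p,q,r] = [q,r] − [p,r] + [p,q]. For instance
  ∂[2,3,8] = [3,8] − [2,8] + [2,3],
  ∂[3,5,6] = [5,6] − [3,6] + [3,5].
This gives a 30×20 integer matrix of rank 20; reducing to Smith normal form yields diagonal entries (1,1,1,1,1,1,1,1,1,1,1,1,1,1,1,1,1,1,1,2).

Computing H_k = (kernel of ∂_k) / (image of ∂_{k+1}):

  H_2: rank ker ∂_2 − rank ∂_3 = (20 − 20) − 0 = 0, and there is no ∂_3, so H_2 = 0.

H_2 ≅ 0.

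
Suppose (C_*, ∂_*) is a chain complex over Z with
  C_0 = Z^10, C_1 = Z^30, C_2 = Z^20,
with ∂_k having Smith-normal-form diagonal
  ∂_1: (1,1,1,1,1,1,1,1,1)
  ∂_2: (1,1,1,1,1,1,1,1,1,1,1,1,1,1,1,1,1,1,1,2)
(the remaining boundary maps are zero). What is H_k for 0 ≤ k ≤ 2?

H_0: b_0 = 10 − 0 − 9 = 1; torsion from ∂_1 factors > 1: none. So H_0 = Z.
H_1: b_1 = 30 − 9 − 20 = 1; torsion from ∂_2 factors > 1: [2]. So H_1 = Z ⊕ Z/2Z.
H_2: b_2 = 20 − 20 − 0 = 0; torsion from ∂_3 factors > 1: none. So H_2 = 0.

H_0 = Z,  H_1 = Z ⊕ Z/2Z,  H_2 = 0.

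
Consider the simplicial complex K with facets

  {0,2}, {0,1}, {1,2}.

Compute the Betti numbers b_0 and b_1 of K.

b_0 = 1, b_1 = 1.

Order the vertices as 0 < 1 < 2. Listing each simplex with vertices in this order, K has dimension 1 with simplices:

  0-simplices (3): [0], [1], [2]
  1-simplices (3): [0,1], [0,2], [1,2]

Hence C_0 ≅ Z^3, C_1 ≅ Z^3.

∂_1: C_1 → C_0 maps an edge to its endpoints' difference, ∂[p,q] = q − p. For instance
  ∂[0,2] = [2] − [0].
The resulting 3×3 matrix has rank 2, and its Smith normal form has invariant factors (1,1).

Computing H_k = (kernel of ∂_k) / (image of ∂_{k+1}):

  H_0: rank C_0 − rank ∂_1 = 3 − 2 = 1, and the invariant factors of ∂_1 are all 1, so H_0 = Z.
  H_1: rank ker ∂_1 − rank ∂_2 = (3 − 2) − 0 = 1, and there is no ∂_2, so H_1 = Z.

(K is a triangulation of the circle S^1.)

Hence the Betti numbers are b_0 = 1, b_1 = 1.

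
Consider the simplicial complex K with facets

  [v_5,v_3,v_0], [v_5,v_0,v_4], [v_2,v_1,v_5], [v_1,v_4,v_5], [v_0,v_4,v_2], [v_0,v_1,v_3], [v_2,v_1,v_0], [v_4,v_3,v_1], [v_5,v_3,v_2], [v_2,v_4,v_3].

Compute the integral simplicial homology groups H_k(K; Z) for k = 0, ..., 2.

H_0 ≅ Z,  H_1 ≅ Z/2,  H_2 = 0.

We work with the vertex ordering v_0 < v_1 < v_2 < v_3 < v_4 < v_5. The simplices of K, each written with vertices in increasing order, are:

  0-simplices (6): [v_0], [v_1], [v_2], [v_3], [v_4], [v_5]
  1-simplices (15): (15 of them)
  2-simplices (10): [v_0,v_1,v_2], [v_0,v_1,v_3], [v_0,v_2,v_4], [v_0,v_3,v_5], [v_0,v_4,v_5], [v_1,v_2,v_5], [v_1,v_3,v_4], [v_1,v_4,v_5], [v_2,v_3,v_4], [v_2,v_3,v_5]

Hence C_0 ≅ Z^6, C_1 ≅ Z^15, C_2 ≅ Z^10.

∂_1: C_1 → C_0 sends each edge [p,q] (with p < q) to q − p.
As a 6×15 matrix over Z this has rank 5, with invariant factors (1,1,1,1,1).

Boundary ∂_2: C_2 → C_1 acts by ∂[p,q,r] = [q,r] − [p,r] + [p,q]. For instance
  ∂[v_1,v_2,v_5] = [v_2,v_5] − [v_1,v_5] + [v_1,v_2],
  ∂[v_0,v_1,v_2] = [v_1,v_2] − [v_0,v_2] + [v_0,v_1].
This gives a 15×10 integer matrix of rank 10; reducing to Smith normal form yields diagonal entries (1,1,1,1,1,1,1,1,1,2).

Computing H_k = (kernel of ∂_k) / (image of ∂_{k+1}):

  H_0: rank C_0 − rank ∂_1 = 6 − 5 = 1, and the invariant factors of ∂_1 are all 1, so H_0 ≅ Z.
  H_1: rank ker ∂_1 − rank ∂_2 = (15 − 5) − 10 = 0, and ∂_2 has invariant factor 2 > 1, so H_1 ≅ Z/2.
  H_2: rank ker ∂_2 − rank ∂_3 = (10 − 10) − 0 = 0, and there is no ∂_3, so H_2 ≅ 0.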